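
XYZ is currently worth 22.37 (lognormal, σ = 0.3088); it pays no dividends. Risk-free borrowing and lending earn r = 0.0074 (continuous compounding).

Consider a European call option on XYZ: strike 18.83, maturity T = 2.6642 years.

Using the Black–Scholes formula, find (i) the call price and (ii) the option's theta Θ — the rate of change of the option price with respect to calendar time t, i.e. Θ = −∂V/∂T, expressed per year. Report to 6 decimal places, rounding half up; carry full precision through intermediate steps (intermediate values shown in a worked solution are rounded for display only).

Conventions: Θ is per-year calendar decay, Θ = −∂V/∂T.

σ√T = 0.3088·√2.6642 = 0.504035
d₁ = (ln(S/K) + (r+σ²/2)T) / (σ√T) = (ln(22.37/18.83) + (0.0074+0.3088²/2)·2.6642) / 0.504035 = (0.172269 + 0.146741) / 0.504035 = 0.632913
d₂ = d₁ − σ√T = 0.632913 − 0.504035 = 0.128878
e^{−rT} = 0.980478
N(d₁) = 0.736605,  N(d₂) = 0.551273
Call price V = S·N(d₁) − K·e^{−rT}·N(d₂) = 16.477847 − 10.177819 = 6.300028
φ(d₁) = (1/√(2π))·e^{−d₁²/2} = 0.326532
Θ = −S·φ(d₁)·σ/(2√T) − r·K·e^{−rT}·N(d₂) = −0.690964 − 0.075316 = -0.766280

price = 6.300028
Θ = -0.766280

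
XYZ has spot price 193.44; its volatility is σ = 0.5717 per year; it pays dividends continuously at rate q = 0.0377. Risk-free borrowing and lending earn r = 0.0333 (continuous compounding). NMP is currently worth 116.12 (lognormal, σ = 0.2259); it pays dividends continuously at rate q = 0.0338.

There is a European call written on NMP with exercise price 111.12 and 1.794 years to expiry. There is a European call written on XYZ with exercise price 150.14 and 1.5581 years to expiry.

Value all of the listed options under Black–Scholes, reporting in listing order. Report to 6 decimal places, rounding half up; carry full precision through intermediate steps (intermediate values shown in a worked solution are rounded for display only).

[NMP call K=111.12]
σ√T = 0.2259·√1.794 = 0.302571
d₁ = (ln(S/K) + (r−q+σ²/2)T) / (σ√T) = (ln(116.12/111.12) + (0.0333−0.0338+0.2259²/2)·1.794) / 0.302571 = (0.044013 + 0.044878) / 0.302571 = 0.293786
d₂ = d₁ − σ√T = 0.293786 − 0.302571 = -0.008785
e^{−rT} = 0.942009
e^{−qT} = 0.941165
N(d₁) = 0.615539,  N(d₂) = 0.496495
price = S·e^{−qT}·N(d₁) − K·e^{−rT}·N(d₂) = 67.271069 − 51.971164 = 15.299906
[XYZ call K=150.14]
σ√T = 0.5717·√1.5581 = 0.713618
d₁ = (ln(S/K) + (r−q+σ²/2)T) / (σ√T) = (ln(193.44/150.14) + (0.0333−0.0377+0.5717²/2)·1.5581) / 0.713618 = (0.253399 + 0.247770) / 0.713618 = 0.702293
d₂ = d₁ − σ√T = 0.702293 − 0.713618 = -0.011325
e^{−rT} = 0.949438
e^{−qT} = 0.942952
N(d₁) = 0.758752,  N(d₂) = 0.495482
price = S·e^{−qT}·N(d₁) − K·e^{−rT}·N(d₂) = 138.399771 − 70.630300 = 67.769471

price(NMP call K=111.12) = 15.299906
price(XYZ call K=150.14) = 67.769471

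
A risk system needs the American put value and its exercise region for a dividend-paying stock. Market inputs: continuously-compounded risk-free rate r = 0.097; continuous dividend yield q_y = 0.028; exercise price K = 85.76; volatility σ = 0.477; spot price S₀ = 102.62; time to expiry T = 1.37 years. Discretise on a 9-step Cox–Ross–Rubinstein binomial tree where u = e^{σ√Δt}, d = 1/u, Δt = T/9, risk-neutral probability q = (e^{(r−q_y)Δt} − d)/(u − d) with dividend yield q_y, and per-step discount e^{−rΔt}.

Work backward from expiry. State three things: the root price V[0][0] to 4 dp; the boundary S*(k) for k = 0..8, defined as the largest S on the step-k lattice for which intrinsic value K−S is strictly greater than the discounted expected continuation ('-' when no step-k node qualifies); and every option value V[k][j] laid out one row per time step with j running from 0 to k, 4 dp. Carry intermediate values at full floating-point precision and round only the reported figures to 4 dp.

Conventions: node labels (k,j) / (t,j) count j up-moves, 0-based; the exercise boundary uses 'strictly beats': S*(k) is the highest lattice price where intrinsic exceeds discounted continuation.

Δt=0.15222, u=1.20455, d=0.83019, q=0.48181, disc=e^(-rΔt)=0.98534
k=9 terminal: V=max(K-S,0) → 66.5373 57.8691 45.2921 27.0436 0.5662 0.0000 0.0000 0.0000 0.0000 0.0000
k=8: j=0 S=23.1546 intr=62.6054 cont=61.4469 V=62.6054[EX]; j=1 S=33.5959 intr=52.1641 cont=51.0500 V=52.1641[EX]; j=2 S=48.7456 intr=37.0144 cont=35.9648 V=37.0144[EX]; j=3 S=70.7267 intr=15.0333 cont=14.0771 V=15.0333[EX]; j=4 S=102.6200 intr=0.0000 cont=0.2891 V=0.2891[hold]; j=5 S=148.8951 intr=0.0000 cont=0.0000 V=0.0000[hold]; j=6 S=216.0374 intr=0.0000 cont=0.0000 V=0.0000[hold]; j=7 S=313.4567 intr=0.0000 cont=0.0000 V=0.0000[hold]; j=8 S=454.8059 intr=0.0000 cont=0.0000 V=0.0000[hold]  S*(8)=70.7267
k=7: j=0 S=27.8909 intr=57.8691 cont=56.7308 V=57.8691[EX]; j=1 S=40.4679 intr=45.2921 cont=44.2072 V=45.2921[EX]; j=2 S=58.7164 intr=27.0436 cont=26.0364 V=27.0436[EX]; j=3 S=85.1938 intr=0.5662 cont=7.8131 V=7.8131[hold]; j=4 S=123.6108 intr=0.0000 cont=0.1476 V=0.1476[hold]; j=5 S=179.3514 intr=0.0000 cont=0.0000 V=0.0000[hold]; j=6 S=260.2276 intr=0.0000 cont=0.0000 V=0.0000[hold]; j=7 S=377.5738 intr=0.0000 cont=0.0000 V=0.0000[hold]  S*(7)=58.7164
k=6: j=0 S=33.5959 intr=52.1641 cont=51.0500 V=52.1641[EX]; j=1 S=48.7456 intr=37.0144 cont=35.9648 V=37.0144[EX]; j=2 S=70.7267 intr=15.0333 cont=17.5176 V=17.5176[hold]; j=3 S=102.6200 intr=0.0000 cont=4.0594 V=4.0594[hold]; j=4 S=148.8951 intr=0.0000 cont=0.0754 V=0.0754[hold]; j=5 S=216.0374 intr=0.0000 cont=0.0000 V=0.0000[hold]; j=6 S=313.4567 intr=0.0000 cont=0.0000 V=0.0000[hold]  S*(6)=48.7456
k=5: j=0 S=40.4679 intr=45.2921 cont=44.2072 V=45.2921[EX]; j=1 S=58.7164 intr=27.0436 cont=27.2158 V=27.2158[hold]; j=2 S=85.1938 intr=0.5662 cont=10.8716 V=10.8716[hold]; j=3 S=123.6108 intr=0.0000 cont=2.1085 V=2.1085[hold]; j=4 S=179.3514 intr=0.0000 cont=0.0385 V=0.0385[hold]; j=5 S=260.2276 intr=0.0000 cont=0.0000 V=0.0000[hold]  S*(5)=40.4679
k=4: j=0 S=48.7456 intr=37.0144 cont=36.0465 V=37.0144[EX]; j=1 S=70.7267 intr=15.0333 cont=19.0575 V=19.0575[hold]; j=2 S=102.6200 intr=0.0000 cont=6.5519 V=6.5519[hold]; j=3 S=148.8951 intr=0.0000 cont=1.0949 V=1.0949[hold]; j=4 S=216.0374 intr=0.0000 cont=0.0197 V=0.0197[hold]  S*(4)=48.7456
k=3: j=0 S=58.7164 intr=27.0436 cont=27.9468 V=27.9468[hold]; j=1 S=85.1938 intr=0.5662 cont=12.8411 V=12.8411[hold]; j=2 S=123.6108 intr=0.0000 cont=3.8652 V=3.8652[hold]; j=3 S=179.3514 intr=0.0000 cont=0.5684 V=0.5684[hold]  S*(3)=-
k=2: j=0 S=70.7267 intr=15.0333 cont=20.3658 V=20.3658[hold]; j=1 S=102.6200 intr=0.0000 cont=8.3916 V=8.3916[hold]; j=2 S=148.8951 intr=0.0000 cont=2.2433 V=2.2433[hold]  S*(2)=-
k=1: j=0 S=85.1938 intr=0.5662 cont=14.3825 V=14.3825[hold]; j=1 S=123.6108 intr=0.0000 cont=5.3497 V=5.3497[hold]  S*(1)=-
k=0: j=0 S=102.6200 intr=0.0000 cont=9.8834 V=9.8834[hold]  S*(0)=-

price = 9.8834
boundary = - - - - 48.7456 40.4679 48.7456 58.7164 70.7267
tree:
9.8834
14.3825 5.3497
20.3658 8.3916 2.2433
27.9468 12.8411 3.8652 0.5684
37.0144 19.0575 6.5519 1.0949 0.0197
45.2921 27.2158 10.8716 2.1085 0.0385 0.0000
52.1641 37.0144 17.5176 4.0594 0.0754 0.0000 0.0000
57.8691 45.2921 27.0436 7.8131 0.1476 0.0000 0.0000 0.0000
62.6054 52.1641 37.0144 15.0333 0.2891 0.0000 0.0000 0.0000 0.0000
66.5373 57.8691 45.2921 27.0436 0.5662 0.0000 0.0000 0.0000 0.0000 0.0000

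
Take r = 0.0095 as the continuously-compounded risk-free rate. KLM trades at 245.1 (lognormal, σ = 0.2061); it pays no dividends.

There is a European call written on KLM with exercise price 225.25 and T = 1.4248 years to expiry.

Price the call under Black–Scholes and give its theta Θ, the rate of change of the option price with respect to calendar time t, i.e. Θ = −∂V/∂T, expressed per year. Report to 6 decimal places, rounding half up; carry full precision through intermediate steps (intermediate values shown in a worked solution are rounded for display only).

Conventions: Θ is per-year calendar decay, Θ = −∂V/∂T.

σ√T = 0.2061·√1.4248 = 0.246011
d₁ = (ln(S/K) + (r+σ²/2)T) / (σ√T) = (ln(245.1/225.25) + (0.0095+0.2061²/2)·1.4248) / 0.246011 = (0.084455 + 0.043796) / 0.246011 = 0.521325
d₂ = d₁ − σ√T = 0.521325 − 0.246011 = 0.275314
e^{−rT} = 0.986556
N(d₁) = 0.698930,  N(d₂) = 0.608462
Call price V = S·N(d₁) − K·e^{−rT}·N(d₂) = 171.307678 − 135.213501 = 36.094177
φ(d₁) = (1/√(2π))·e^{−d₁²/2} = 0.348252
Θ = −S·φ(d₁)·σ/(2√T) − r·K·e^{−rT}·N(d₂) = −7.368995 − 1.284528 = -8.653523

price = 36.094177
Θ = -8.653523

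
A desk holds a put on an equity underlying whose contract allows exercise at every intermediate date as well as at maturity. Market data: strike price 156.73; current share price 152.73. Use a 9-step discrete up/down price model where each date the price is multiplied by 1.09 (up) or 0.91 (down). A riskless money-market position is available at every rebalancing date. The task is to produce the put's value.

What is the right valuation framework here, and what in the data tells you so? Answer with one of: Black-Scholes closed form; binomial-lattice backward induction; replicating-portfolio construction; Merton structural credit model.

framework: binomial-lattice backward induction

Key observation: the defining feature is the embedded early-exercise option across 9 discrete dates on the spot-152.73 tree; pricing the strike-156.73 put means working backward with an exercise test at every node.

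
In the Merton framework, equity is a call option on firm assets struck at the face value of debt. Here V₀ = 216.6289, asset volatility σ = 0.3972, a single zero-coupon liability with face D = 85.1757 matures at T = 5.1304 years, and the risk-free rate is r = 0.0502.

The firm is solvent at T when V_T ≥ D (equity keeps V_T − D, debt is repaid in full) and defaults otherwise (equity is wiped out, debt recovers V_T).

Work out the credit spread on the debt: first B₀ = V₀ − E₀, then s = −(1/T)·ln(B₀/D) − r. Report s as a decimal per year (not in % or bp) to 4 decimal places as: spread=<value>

spread=0.0133

With assets at 216.6289 and a single debt payment of 85.1757 at 5.1304 years:
d₁ = [ln(V₀/D) + (r + σ²/2)T] / (σ√T)
   = [ln(216.6289/85.1757) + (0.0502 + 0.5·0.3972²)·5.1304] / (0.3972·√5.1304)
   = [0.933470 + 0.662252] / 0.899673 = 1.773668
d₂ = d₁ − σ√T = 1.773668 − 0.899673 = 0.873995
N(d₁) = 0.961941,  N(d₂) = 0.808939,  e^(−rT) = 0.772946
E₀ = V₀·N(d₁) − D·e^(−rT)·N(d₂)
   = 216.6289·0.961941 − 85.1757·0.772946·0.808939 = 155.126700
B₀ = V₀ − E₀ = 216.6289 − 155.126700 = 61.502200
spread = −(1/T)·ln(B₀/D) − r = −(1/5.1304)·ln(61.502200/85.1757) − 0.0502 = 0.01327327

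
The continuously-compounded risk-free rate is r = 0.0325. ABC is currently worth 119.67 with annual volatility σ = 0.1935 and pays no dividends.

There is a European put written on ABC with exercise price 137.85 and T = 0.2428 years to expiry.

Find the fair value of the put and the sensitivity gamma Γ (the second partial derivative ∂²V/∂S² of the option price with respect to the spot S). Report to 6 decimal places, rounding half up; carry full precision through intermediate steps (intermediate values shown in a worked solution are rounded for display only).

σ√T = 0.1935·√0.2428 = 0.095347
d₁ = (ln(S/K) + (r+σ²/2)T) / (σ√T) = (ln(119.67/137.85) + (0.0325+0.1935²/2)·0.2428) / 0.095347 = (-0.141428 + 0.012436) / 0.095347 = -1.352871
d₂ = d₁ − σ√T = -1.352871 − 0.095347 = -1.448218
e^{−rT} = 0.992140
N(−d₁) = 0.911952,  N(−d₂) = 0.926222
Put price V = K·e^{−rT}·N(−d₂) − S·N(−d₁) = 126.676136 − 109.133248 = 17.542888
φ(d₁) = (1/√(2π))·e^{−d₁²/2} = 0.159762
Γ = φ(d₁) / (S·σ·√T) = 0.014002

price = 17.542888
Γ = 0.014002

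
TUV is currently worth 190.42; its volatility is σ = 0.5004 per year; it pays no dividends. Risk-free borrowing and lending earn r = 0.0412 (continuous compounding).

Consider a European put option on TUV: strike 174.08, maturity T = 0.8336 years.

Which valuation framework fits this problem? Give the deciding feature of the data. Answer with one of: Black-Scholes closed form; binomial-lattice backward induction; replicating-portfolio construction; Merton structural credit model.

framework: Black-Scholes closed form

Key observation: a European claim on TUV (strike 174.08) — a lognormal (GBM) underlying with constant rate and volatility — has an exact closed-form value; no lattice or capital structure is involved.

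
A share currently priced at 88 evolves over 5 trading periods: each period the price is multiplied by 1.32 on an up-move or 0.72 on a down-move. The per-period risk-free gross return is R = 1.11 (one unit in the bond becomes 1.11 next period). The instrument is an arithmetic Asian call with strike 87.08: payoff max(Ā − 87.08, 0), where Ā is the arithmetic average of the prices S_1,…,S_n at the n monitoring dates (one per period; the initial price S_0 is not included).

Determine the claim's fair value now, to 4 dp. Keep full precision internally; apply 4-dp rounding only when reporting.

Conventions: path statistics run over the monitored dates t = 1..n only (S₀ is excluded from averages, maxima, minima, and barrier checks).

With p* = (R−d)/(u−d) = 0.6500, sum probability × payoff across the paths and divide by R^5.
Enumerate all 2^5 = 32 price paths (U = up ×1.32, D = down ×0.72); each path with k up-moves has probability p*^k·(1−p*)^(5−k).
DDDDD: Ā=36.5003, payoff=0.0000, prob=0.005252
UDDDD: Ā=66.9171, payoff=0.0000, prob=0.009754
DUDDD: Ā=56.3571, payoff=0.0000, prob=0.009754
UUDDD: Ā=103.3214, payoff=16.2414, prob=0.018115
DDUDD: Ā=48.7539, payoff=0.0000, prob=0.009754
UDUDD: Ā=89.3822, payoff=2.3022, prob=0.018115
DUUDD: Ā=78.8222, payoff=0.0000, prob=0.018115
UUUDD: Ā=144.5074, payoff=57.4274, prob=0.033642
DDDUD: Ā=43.2796, payoff=0.0000, prob=0.009754
UDDUD: Ā=79.3460, payoff=0.0000, prob=0.018115
DUDUD: Ā=68.7860, payoff=0.0000, prob=0.018115
UUDUD: Ā=126.1077, payoff=39.0277, prob=0.033642
DDUUD: Ā=61.1828, payoff=0.0000, prob=0.018115
UDUUD: Ā=112.1685, payoff=25.0885, prob=0.033642
DUUUD: Ā=101.6085, payoff=14.5285, prob=0.033642
UUUUD: Ā=186.2822, payoff=99.2022, prob=0.062477
DDDDU: Ā=39.3381, payoff=0.0000, prob=0.009754
UDDDU: Ā=72.1199, payoff=0.0000, prob=0.018115
DUDDU: Ā=61.5599, payoff=0.0000, prob=0.018115
UUDDU: Ā=112.8599, payoff=25.7799, prob=0.033642
DDUDU: Ā=53.9567, payoff=0.0000, prob=0.018115
UDUDU: Ā=98.9207, payoff=11.8407, prob=0.033642
DUUDU: Ā=88.3607, payoff=1.2807, prob=0.033642
UUUDU: Ā=161.9945, payoff=74.9145, prob=0.062477
DDDUU: Ā=48.4824, payoff=0.0000, prob=0.018115
UDDUU: Ā=88.8844, payoff=1.8044, prob=0.033642
DUDUU: Ā=78.3244, payoff=0.0000, prob=0.033642
UUDUU: Ā=143.5948, payoff=56.5148, prob=0.062477
DDUUU: Ā=70.7212, payoff=0.0000, prob=0.033642
UDUUU: Ā=129.6556, payoff=42.5756, prob=0.062477
DUUUU: Ā=119.0956, payoff=32.0156, prob=0.062477
UUUUU: Ā=218.3419, payoff=131.2619, prob=0.116029
Price = Σ prob·payoff / R^5 = 40.582637 / 1.685058 = 24.0838

price = 24.0838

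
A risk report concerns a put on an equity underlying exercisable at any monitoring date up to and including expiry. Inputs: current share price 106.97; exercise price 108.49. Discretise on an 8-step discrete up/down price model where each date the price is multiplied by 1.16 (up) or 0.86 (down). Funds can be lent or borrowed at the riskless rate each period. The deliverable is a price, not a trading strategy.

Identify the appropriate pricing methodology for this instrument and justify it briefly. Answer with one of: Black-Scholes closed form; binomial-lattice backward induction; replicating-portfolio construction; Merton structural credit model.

Key observation: the put (strike 108.49 on spot 106.97) is American-style on a 8-step discrete price model, so the early-exercise decision at every node requires stepwise backward valuation — a closed form cannot price the exercise right.

framework: binomial-lattice backward induction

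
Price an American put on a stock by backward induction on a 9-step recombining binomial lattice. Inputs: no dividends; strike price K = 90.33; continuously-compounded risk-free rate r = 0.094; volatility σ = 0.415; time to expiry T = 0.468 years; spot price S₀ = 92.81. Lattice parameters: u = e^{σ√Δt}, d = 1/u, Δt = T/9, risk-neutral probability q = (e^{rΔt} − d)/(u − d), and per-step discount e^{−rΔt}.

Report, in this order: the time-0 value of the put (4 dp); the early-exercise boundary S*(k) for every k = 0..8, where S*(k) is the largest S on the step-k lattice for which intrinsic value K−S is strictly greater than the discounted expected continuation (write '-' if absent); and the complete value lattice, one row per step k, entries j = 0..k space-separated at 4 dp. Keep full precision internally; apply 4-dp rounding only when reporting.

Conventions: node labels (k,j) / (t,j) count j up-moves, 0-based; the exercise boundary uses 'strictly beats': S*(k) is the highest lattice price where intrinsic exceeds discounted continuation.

price = 7.8227
boundary = - - - - 63.5620 69.8710 63.5620 69.8710 76.8062
tree:
7.8227
11.1417 4.6092
15.4230 7.0069 2.2776
20.6780 10.3646 3.7471 0.8432
26.7680 14.8434 6.0263 1.5245 0.1760
32.5073 20.4590 9.4221 2.7192 0.3553 0.0000
37.7284 26.7680 14.2126 4.7657 0.7172 0.0000 0.0000
42.4780 32.5073 20.4590 8.1599 1.4478 0.0000 0.0000 0.0000
46.7988 37.7284 26.7680 13.5238 2.9228 0.0000 0.0000 0.0000 0.0000
50.7294 42.4780 32.5073 20.4590 5.9002 0.0000 0.0000 0.0000 0.0000 0.0000

Δt=0.05200  u=1.09926  d=0.90971  q=0.50221  discount=0.99512
step 9 (expiry): payoffs max(K−S,0) = 50.7294 42.4780 32.5073 20.4590 5.9002 0.0000 0.0000 0.0000 0.0000 0.0000
step 8: (k=8,j=0): S=43.5312, K−S=46.7988, hold=46.3583 ⇒ V=46.7988 exercise | (k=8,j=1): S=52.6016, K−S=37.7284, hold=37.2879 ⇒ V=37.7284 exercise | (k=8,j=2): S=63.5620, K−S=26.7680, hold=26.3275 ⇒ V=26.7680 exercise | (k=8,j=3): S=76.8062, K−S=13.5238, hold=13.0834 ⇒ V=13.5238 exercise | (k=8,j=4): S=92.8100, K−S=0.0000, hold=2.9228 ⇒ V=2.9228 continue | (k=8,j=5): S=112.1485, K−S=0.0000, hold=0.0000 ⇒ V=0.0000 continue | (k=8,j=6): S=135.5164, K−S=0.0000, hold=0.0000 ⇒ V=0.0000 continue | (k=8,j=7): S=163.7534, K−S=0.0000, hold=0.0000 ⇒ V=0.0000 continue | (k=8,j=8): S=197.8741, K−S=0.0000, hold=0.0000 ⇒ V=0.0000 continue  boundary S*=76.8062
step 7: (k=7,j=0): S=47.8520, K−S=42.4780, hold=42.0376 ⇒ V=42.4780 exercise | (k=7,j=1): S=57.8227, K−S=32.5073, hold=32.0668 ⇒ V=32.5073 exercise | (k=7,j=2): S=69.8710, K−S=20.4590, hold=20.0185 ⇒ V=20.4590 exercise | (k=7,j=3): S=84.4298, K−S=5.9002, hold=8.1599 ⇒ V=8.1599 continue | (k=7,j=4): S=102.0220, K−S=0.0000, hold=1.4478 ⇒ V=1.4478 continue | (k=7,j=5): S=123.2800, K−S=0.0000, hold=0.0000 ⇒ V=0.0000 continue | (k=7,j=6): S=148.9674, K−S=0.0000, hold=0.0000 ⇒ V=0.0000 continue | (k=7,j=7): S=180.0071, K−S=0.0000, hold=0.0000 ⇒ V=0.0000 continue  boundary S*=69.8710
step 6: (k=6,j=0): S=52.6016, K−S=37.7284, hold=37.2879 ⇒ V=37.7284 exercise | (k=6,j=1): S=63.5620, K−S=26.7680, hold=26.3275 ⇒ V=26.7680 exercise | (k=6,j=2): S=76.8062, K−S=13.5238, hold=14.2126 ⇒ V=14.2126 continue | (k=6,j=3): S=92.8100, K−S=0.0000, hold=4.7657 ⇒ V=4.7657 continue | (k=6,j=4): S=112.1485, K−S=0.0000, hold=0.7172 ⇒ V=0.7172 continue | (k=6,j=5): S=135.5164, K−S=0.0000, hold=0.0000 ⇒ V=0.0000 continue | (k=6,j=6): S=163.7534, K−S=0.0000, hold=0.0000 ⇒ V=0.0000 continue  boundary S*=63.5620
step 5: (k=5,j=0): S=57.8227, K−S=32.5073, hold=32.0668 ⇒ V=32.5073 exercise | (k=5,j=1): S=69.8710, K−S=20.4590, hold=20.3628 ⇒ V=20.4590 exercise | (k=5,j=2): S=84.4298, K−S=5.9002, hold=9.4221 ⇒ V=9.4221 continue | (k=5,j=3): S=102.0220, K−S=0.0000, hold=2.7192 ⇒ V=2.7192 continue | (k=5,j=4): S=123.2800, K−S=0.0000, hold=0.3553 ⇒ V=0.3553 continue | (k=5,j=5): S=148.9674, K−S=0.0000, hold=0.0000 ⇒ V=0.0000 continue  boundary S*=69.8710
step 4: (k=4,j=0): S=63.5620, K−S=26.7680, hold=26.3275 ⇒ V=26.7680 exercise | (k=4,j=1): S=76.8062, K−S=13.5238, hold=14.8434 ⇒ V=14.8434 continue | (k=4,j=2): S=92.8100, K−S=0.0000, hold=6.0263 ⇒ V=6.0263 continue | (k=4,j=3): S=112.1485, K−S=0.0000, hold=1.5245 ⇒ V=1.5245 continue | (k=4,j=4): S=135.5164, K−S=0.0000, hold=0.1760 ⇒ V=0.1760 continue  boundary S*=63.5620
step 3: (k=3,j=0): S=69.8710, K−S=20.4590, hold=20.6780 ⇒ V=20.6780 continue | (k=3,j=1): S=84.4298, K−S=5.9002, hold=10.3646 ⇒ V=10.3646 continue | (k=3,j=2): S=102.0220, K−S=0.0000, hold=3.7471 ⇒ V=3.7471 continue | (k=3,j=3): S=123.2800, K−S=0.0000, hold=0.8432 ⇒ V=0.8432 continue  boundary S*=-
step 2: (k=2,j=0): S=76.8062, K−S=13.5238, hold=15.4230 ⇒ V=15.4230 continue | (k=2,j=1): S=92.8100, K−S=0.0000, hold=7.0069 ⇒ V=7.0069 continue | (k=2,j=2): S=112.1485, K−S=0.0000, hold=2.2776 ⇒ V=2.2776 continue  boundary S*=-
step 1: (k=1,j=0): S=84.4298, K−S=5.9002, hold=11.1417 ⇒ V=11.1417 continue | (k=1,j=1): S=102.0220, K−S=0.0000, hold=4.6092 ⇒ V=4.6092 continue  boundary S*=-
step 0: (k=0,j=0): S=92.8100, K−S=0.0000, hold=7.8227 ⇒ V=7.8227 continue  boundary S*=-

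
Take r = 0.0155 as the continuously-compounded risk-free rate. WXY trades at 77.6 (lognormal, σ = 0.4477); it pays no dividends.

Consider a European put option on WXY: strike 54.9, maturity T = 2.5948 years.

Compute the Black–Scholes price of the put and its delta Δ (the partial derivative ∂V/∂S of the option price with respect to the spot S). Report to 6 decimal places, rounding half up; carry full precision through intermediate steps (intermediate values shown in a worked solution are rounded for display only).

σ√T = 0.4477·√2.5948 = 0.721172
d₁ = (ln(S/K) + (r+σ²/2)T) / (σ√T) = (ln(77.6/54.9) + (0.0155+0.4477²/2)·2.5948) / 0.721172 = (0.346054 + 0.300264) / 0.721172 = 0.896205
d₂ = d₁ − σ√T = 0.896205 − 0.721172 = 0.175033
e^{−rT} = 0.960579
N(−d₁) = 0.185072,  N(−d₂) = 0.430527
Put price V = K·e^{−rT}·N(−d₂) − S·N(−d₁) = 22.704171 − 14.361559 = 8.342611
Δ = −N(−d₁) = -0.185072

price = 8.342611
Δ = -0.185072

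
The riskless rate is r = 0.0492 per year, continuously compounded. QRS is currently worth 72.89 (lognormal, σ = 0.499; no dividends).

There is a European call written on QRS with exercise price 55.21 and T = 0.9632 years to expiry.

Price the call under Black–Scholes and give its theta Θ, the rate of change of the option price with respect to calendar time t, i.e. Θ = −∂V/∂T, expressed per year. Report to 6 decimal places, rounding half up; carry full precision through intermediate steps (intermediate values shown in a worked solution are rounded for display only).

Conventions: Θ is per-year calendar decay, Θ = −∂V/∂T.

σ√T = 0.499·√0.9632 = 0.489732
d₁ = (ln(S/K) + (r+σ²/2)T) / (σ√T) = (ln(72.89/55.21) + (0.0492+0.499²/2)·0.9632) / 0.489732 = (0.277807 + 0.167308) / 0.489732 = 0.908896
d₂ = d₁ − σ√T = 0.908896 − 0.489732 = 0.419163
e^{−rT} = 0.953716
N(d₁) = 0.818297,  N(d₂) = 0.662452
Call price V = S·N(d₁) − K·e^{−rT}·N(d₂) = 59.645701 − 34.881165 = 24.764536
φ(d₁) = (1/√(2π))·e^{−d₁²/2} = 0.263953
Θ = −S·φ(d₁)·σ/(2√T) − r·K·e^{−rT}·N(d₂) = −4.891103 − 1.716153 = -6.607256

price = 24.764536
Θ = -6.607256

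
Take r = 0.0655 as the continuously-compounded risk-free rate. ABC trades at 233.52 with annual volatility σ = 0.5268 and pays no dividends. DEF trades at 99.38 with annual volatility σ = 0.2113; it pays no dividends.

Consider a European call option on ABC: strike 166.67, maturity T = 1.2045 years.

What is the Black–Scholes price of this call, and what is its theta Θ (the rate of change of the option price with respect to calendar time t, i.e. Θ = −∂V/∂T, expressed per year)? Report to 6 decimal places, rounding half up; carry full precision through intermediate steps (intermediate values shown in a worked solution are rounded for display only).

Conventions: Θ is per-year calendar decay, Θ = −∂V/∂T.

σ√T = 0.5268·√1.2045 = 0.578161
d₁ = (ln(S/K) + (r+σ²/2)T) / (σ√T) = (ln(233.52/166.67) + (0.0655+0.5268²/2)·1.2045) / 0.578161 = (0.337252 + 0.246030) / 0.578161 = 1.008857
d₂ = d₁ − σ√T = 1.008857 − 0.578161 = 0.430695
e^{−rT} = 0.924137
N(d₁) = 0.843478,  N(d₂) = 0.666655
Call price V = S·N(d₁) − K·e^{−rT}·N(d₂) = 196.969049 − 102.682158 = 94.286891
φ(d₁) = (1/√(2π))·e^{−d₁²/2} = 0.239828
Θ = −S·φ(d₁)·σ/(2√T) − r·K·e^{−rT}·N(d₂) = −13.441133 − 6.725681 = -20.166815

price = 94.286891
Θ = -20.166815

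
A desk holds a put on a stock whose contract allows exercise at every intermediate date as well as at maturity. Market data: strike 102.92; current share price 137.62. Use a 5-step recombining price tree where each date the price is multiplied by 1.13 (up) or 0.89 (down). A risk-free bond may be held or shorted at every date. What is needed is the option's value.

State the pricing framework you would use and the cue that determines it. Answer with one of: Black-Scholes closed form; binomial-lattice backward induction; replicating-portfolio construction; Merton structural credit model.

framework: binomial-lattice backward induction

Key observation: the exercise right at every one of the 5 steps is what matters: each node needs max(102.92 − S, continuation), which only the stepwise tree valuation starting from spot 137.62 delivers.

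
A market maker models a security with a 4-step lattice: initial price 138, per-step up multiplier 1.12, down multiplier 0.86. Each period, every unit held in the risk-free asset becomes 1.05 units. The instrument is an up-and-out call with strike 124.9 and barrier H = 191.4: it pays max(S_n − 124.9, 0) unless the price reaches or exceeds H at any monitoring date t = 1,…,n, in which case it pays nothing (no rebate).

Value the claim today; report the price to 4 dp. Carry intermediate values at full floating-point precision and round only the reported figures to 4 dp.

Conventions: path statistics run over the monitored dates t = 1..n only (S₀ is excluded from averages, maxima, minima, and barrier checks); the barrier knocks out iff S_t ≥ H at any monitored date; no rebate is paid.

Set p* = 0.7308 (from d < R < u); the path-dependent value is the discounted p*-expectation over all price paths.
Enumerate all 2^4 = 16 price paths (U = up ×1.12, D = down ×0.86); each path with k up-moves has probability p*^k·(1−p*)^(4−k).
DDDD: M=118.6800, payoff=0.0000, prob=0.005254
UDDD: M=154.5600, payoff=0.0000, prob=0.014261
DUDD: M=132.9216, payoff=0.0000, prob=0.014261
UUDD: M=173.1072, payoff=3.1301, prob=0.038709
DDUD: M=118.6800, payoff=0.0000, prob=0.014261
UDUD: M=154.5600, payoff=3.1301, prob=0.038709
DUUD: M=148.8722, payoff=3.1301, prob=0.038709
UUUD: M=193.8801, payoff=0.0000, prob=0.105067
DDDU: M=118.6800, payoff=0.0000, prob=0.014261
UDDU: M=154.5600, payoff=3.1301, prob=0.038709
DUDU: M=132.9216, payoff=3.1301, prob=0.038709
UUDU: M=173.1072, payoff=41.8369, prob=0.105067
DDUU: M=128.0301, payoff=3.1301, prob=0.038709
UDUU: M=166.7369, payoff=41.8369, prob=0.105067
DUUU: M=166.7369, payoff=41.8369, prob=0.105067
UUUU: M=217.1457, payoff=0.0000, prob=0.285181
Price = Σ prob·payoff / R^4 = 13.913963 / 1.215506 = 11.4471

price = 11.4471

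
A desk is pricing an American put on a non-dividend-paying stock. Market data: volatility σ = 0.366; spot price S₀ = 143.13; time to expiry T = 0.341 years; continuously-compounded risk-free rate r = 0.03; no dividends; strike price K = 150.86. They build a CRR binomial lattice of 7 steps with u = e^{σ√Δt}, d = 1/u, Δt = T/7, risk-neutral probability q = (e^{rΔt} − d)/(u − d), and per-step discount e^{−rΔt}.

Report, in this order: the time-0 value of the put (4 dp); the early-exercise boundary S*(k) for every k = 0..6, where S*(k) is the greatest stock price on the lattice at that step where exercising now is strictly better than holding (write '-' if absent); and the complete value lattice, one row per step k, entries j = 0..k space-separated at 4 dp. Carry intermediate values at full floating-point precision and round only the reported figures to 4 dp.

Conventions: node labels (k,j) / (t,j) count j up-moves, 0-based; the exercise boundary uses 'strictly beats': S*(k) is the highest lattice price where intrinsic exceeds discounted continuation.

price = 16.0106
boundary = - - - 112.3266 103.6095 112.3266 121.7770
tree:
16.0106
22.2691 9.5148
29.8903 14.3671 4.4697
38.5334 20.9426 7.5347 1.2784
47.2505 29.2042 12.3671 2.5046 0.0000
55.2910 38.5334 19.5371 4.9072 0.0000 0.0000
62.7076 47.2505 29.0830 9.6146 0.0000 0.0000 0.0000
69.5486 55.2910 38.5334 18.8375 0.0000 0.0000 0.0000 0.0000

Δt=0.04871, u=1.08413, d=0.92240, q=0.48886, disc=e^(-rΔt)=0.99854
k=7 terminal: V=max(K-S,0) → 69.5486 55.2910 38.5334 18.8375 0.0000 0.0000 0.0000 0.0000
k=6: j=0 S=88.1524 intr=62.7076 cont=62.4873 V=62.7076[EX]; j=1 S=103.6095 intr=47.2505 cont=47.0302 V=47.2505[EX]; j=2 S=121.7770 intr=29.0830 cont=28.8627 V=29.0830[EX]; j=3 S=143.1300 intr=7.7300 cont=9.6146 V=9.6146[hold]; j=4 S=168.2272 intr=0.0000 cont=0.0000 V=0.0000[hold]; j=5 S=197.7250 intr=0.0000 cont=0.0000 V=0.0000[hold]; j=6 S=232.3952 intr=0.0000 cont=0.0000 V=0.0000[hold]  S*(6)=121.7770
k=5: j=0 S=95.5690 intr=55.2910 cont=55.0707 V=55.2910[EX]; j=1 S=112.3266 intr=38.5334 cont=38.3131 V=38.5334[EX]; j=2 S=132.0225 intr=18.8375 cont=19.5371 V=19.5371[hold]; j=3 S=155.1720 intr=0.0000 cont=4.9072 V=4.9072[hold]; j=4 S=182.3807 intr=0.0000 cont=0.0000 V=0.0000[hold]; j=5 S=214.3603 intr=0.0000 cont=0.0000 V=0.0000[hold]  S*(5)=112.3266
k=4: j=0 S=103.6095 intr=47.2505 cont=47.0302 V=47.2505[EX]; j=1 S=121.7770 intr=29.0830 cont=29.2042 V=29.2042[hold]; j=2 S=143.1300 intr=7.7300 cont=12.3671 V=12.3671[hold]; j=3 S=168.2272 intr=0.0000 cont=2.5046 V=2.5046[hold]; j=4 S=197.7250 intr=0.0000 cont=0.0000 V=0.0000[hold]  S*(4)=103.6095
k=3: j=0 S=112.3266 intr=38.5334 cont=38.3723 V=38.5334[EX]; j=1 S=132.0225 intr=18.8375 cont=20.9426 V=20.9426[hold]; j=2 S=155.1720 intr=0.0000 cont=7.5347 V=7.5347[hold]; j=3 S=182.3807 intr=0.0000 cont=1.2784 V=1.2784[hold]  S*(3)=112.3266
k=2: j=0 S=121.7770 intr=29.0830 cont=29.8903 V=29.8903[hold]; j=1 S=143.1300 intr=7.7300 cont=14.3671 V=14.3671[hold]; j=2 S=168.2272 intr=0.0000 cont=4.4697 V=4.4697[hold]  S*(2)=-
k=1: j=0 S=132.0225 intr=18.8375 cont=22.2691 V=22.2691[hold]; j=1 S=155.1720 intr=0.0000 cont=9.5148 V=9.5148[hold]  S*(1)=-
k=0: j=0 S=143.1300 intr=7.7300 cont=16.0106 V=16.0106[hold]  S*(0)=-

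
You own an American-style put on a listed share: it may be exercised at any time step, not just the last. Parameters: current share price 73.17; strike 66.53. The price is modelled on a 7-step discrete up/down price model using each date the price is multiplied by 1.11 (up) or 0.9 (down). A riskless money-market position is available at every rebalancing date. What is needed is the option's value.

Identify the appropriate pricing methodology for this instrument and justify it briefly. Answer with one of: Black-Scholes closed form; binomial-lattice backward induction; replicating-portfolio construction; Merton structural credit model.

Key observation: with exercise allowed before expiry on a discrete up/down model (7 steps from spot 73.17), the strike-66.53 put's value must be rolled back through the tree testing early exercise at each node.

framework: binomial-lattice backward induction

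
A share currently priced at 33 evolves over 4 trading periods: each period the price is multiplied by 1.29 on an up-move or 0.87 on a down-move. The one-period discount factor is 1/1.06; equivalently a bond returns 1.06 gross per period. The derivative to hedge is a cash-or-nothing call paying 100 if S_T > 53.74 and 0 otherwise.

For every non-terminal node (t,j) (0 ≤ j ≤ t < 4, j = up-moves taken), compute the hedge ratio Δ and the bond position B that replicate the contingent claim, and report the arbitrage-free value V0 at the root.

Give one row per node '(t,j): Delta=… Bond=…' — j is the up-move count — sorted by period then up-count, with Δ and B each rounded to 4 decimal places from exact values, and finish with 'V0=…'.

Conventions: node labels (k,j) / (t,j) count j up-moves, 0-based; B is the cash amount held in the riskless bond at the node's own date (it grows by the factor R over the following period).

(0,0): Delta=2.0367 Bond=-47.8308
(1,0): Delta=1.5105 Bond=-35.5927
(1,1): Delta=2.4663 Bond=-68.9891
(2,0): Delta=0.0000 Bond=0.0000
(2,1): Delta=2.7436 Bond=-83.3993
(2,2): Delta=2.2399 Bond=-60.6953
(3,0): Delta=0.0000 Bond=0.0000
(3,1): Delta=0.0000 Bond=0.0000
(3,2): Delta=4.9835 Bond=-195.4178
(3,3): Delta=0.0000 Bond=94.3396
V0=19.3804

Risk-neutral probability p* = (R−d)/(u−d) = (1.06−0.87)/(1.29−0.87) = 0.4524.
Expiry values: V(4,0)=0.0000, V(4,1)=0.0000, V(4,2)=0.0000, V(4,3)=100.0000, V(4,4)=100.0000
  t=3,j=0: stock 21.7306 → up 28.0325 (V=0.0000), down 18.9056 (V=0.0000). Price 0.0000; hedge Δ=0.0000, bond B=0.0000.
  t=3,j=1: stock 32.2212 → up 41.5654 (V=0.0000), down 28.0325 (V=0.0000). Price 0.0000; hedge Δ=0.0000, bond B=0.0000.
  t=3,j=2: stock 47.7763 → up 61.6314 (V=100.0000), down 41.5654 (V=0.0000). Price 42.6774; hedge Δ=4.9835, bond B=-195.4178.
  t=3,j=3: stock 70.8407 → up 91.3846 (V=100.0000), down 61.6314 (V=100.0000). Price 94.3396; hedge Δ=0.0000, bond B=94.3396.
  t=2,j=0: stock 24.9777 → up 32.2212 (V=0.0000), down 21.7306 (V=0.0000). Price 0.0000; hedge Δ=0.0000, bond B=0.0000.
  t=2,j=1: stock 37.0359 → up 47.7763 (V=42.6774), down 32.2212 (V=0.0000). Price 18.2136; hedge Δ=2.7436, bond B=-83.3993.
  t=2,j=2: stock 54.9153 → up 70.8407 (V=94.3396), down 47.7763 (V=42.6774). Price 62.3098; hedge Δ=2.2399, bond B=-60.6953.
  t=1,j=0: stock 28.7100 → up 37.0359 (V=18.2136), down 24.9777 (V=0.0000). Price 7.7731; hedge Δ=1.5105, bond B=-35.5927.
  t=1,j=1: stock 42.5700 → up 54.9153 (V=62.3098), down 37.0359 (V=18.2136). Price 36.0018; hedge Δ=2.4663, bond B=-68.9891.
  t=0,j=0: stock 33.0000 → up 42.5700 (V=36.0018), down 28.7100 (V=7.7731). Price 19.3804; hedge Δ=2.0367, bond B=-47.8308.
As a check, the time-0 holding Δ(0,0)·S0 + B(0,0) comes to 19.3804 — exactly V0.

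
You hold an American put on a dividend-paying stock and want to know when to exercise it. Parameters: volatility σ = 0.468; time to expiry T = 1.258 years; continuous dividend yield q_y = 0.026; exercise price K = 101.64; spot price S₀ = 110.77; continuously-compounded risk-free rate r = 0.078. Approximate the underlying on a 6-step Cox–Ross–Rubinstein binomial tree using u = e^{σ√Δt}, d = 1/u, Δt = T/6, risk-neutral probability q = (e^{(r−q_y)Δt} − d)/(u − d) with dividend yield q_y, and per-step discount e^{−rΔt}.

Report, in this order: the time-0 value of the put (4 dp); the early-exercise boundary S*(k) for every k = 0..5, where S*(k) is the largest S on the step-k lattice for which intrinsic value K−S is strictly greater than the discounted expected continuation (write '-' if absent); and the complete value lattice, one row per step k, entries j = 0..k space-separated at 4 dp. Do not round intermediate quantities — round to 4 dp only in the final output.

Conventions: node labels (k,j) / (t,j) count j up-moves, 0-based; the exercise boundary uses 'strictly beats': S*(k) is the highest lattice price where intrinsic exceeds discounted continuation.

Δt=0.20967, u=1.23899, d=0.80711, q=0.47201, disc=e^(-rΔt)=0.98378
k=6 terminal: V=max(K-S,0) → 71.0189 54.6338 29.4813 0.0000 0.0000 0.0000 0.0000
k=5: j=0 S=37.9392 intr=63.7008 cont=62.2584 V=63.7008[EX]; j=1 S=58.2400 intr=43.4000 cont=42.0679 V=43.4000[EX]; j=2 S=89.4037 intr=12.2363 cont=15.3133 V=15.3133[hold]; j=3 S=137.2426 intr=0.0000 cont=0.0000 V=0.0000[hold]; j=4 S=210.6797 intr=0.0000 cont=0.0000 V=0.0000[hold]; j=5 S=323.4121 intr=0.0000 cont=0.0000 V=0.0000[hold]  S*(5)=58.2400
k=4: j=0 S=47.0062 intr=54.6338 cont=53.2407 V=54.6338[EX]; j=1 S=72.1587 intr=29.4813 cont=29.6537 V=29.6537[hold]; j=2 S=110.7700 intr=0.0000 cont=7.9540 V=7.9540[hold]; j=3 S=170.0418 intr=0.0000 cont=0.0000 V=0.0000[hold]; j=4 S=261.0294 intr=0.0000 cont=0.0000 V=0.0000[hold]  S*(4)=47.0062
k=3: j=0 S=58.2400 intr=43.4000 cont=42.1479 V=43.4000[EX]; j=1 S=89.4037 intr=12.2363 cont=19.0963 V=19.0963[hold]; j=2 S=137.2426 intr=0.0000 cont=4.1315 V=4.1315[hold]; j=3 S=210.6797 intr=0.0000 cont=0.0000 V=0.0000[hold]  S*(3)=58.2400
k=2: j=0 S=72.1587 intr=29.4813 cont=31.4104 V=31.4104[hold]; j=1 S=110.7700 intr=0.0000 cont=11.8375 V=11.8375[hold]; j=2 S=170.0418 intr=0.0000 cont=2.1460 V=2.1460[hold]  S*(2)=-
k=1: j=0 S=89.4037 intr=12.2363 cont=21.8121 V=21.8121[hold]; j=1 S=137.2426 intr=0.0000 cont=7.1452 V=7.1452[hold]  S*(1)=-
k=0: j=0 S=110.7700 intr=0.0000 cont=14.6476 V=14.6476[hold]  S*(0)=-

price = 14.6476
boundary = - - - 58.2400 47.0062 58.2400
tree:
14.6476
21.8121 7.1452
31.4104 11.8375 2.1460
43.4000 19.0963 4.1315 0.0000
54.6338 29.6537 7.9540 0.0000 0.0000
63.7008 43.4000 15.3133 0.0000 0.0000 0.0000
71.0189 54.6338 29.4813 0.0000 0.0000 0.0000 0.0000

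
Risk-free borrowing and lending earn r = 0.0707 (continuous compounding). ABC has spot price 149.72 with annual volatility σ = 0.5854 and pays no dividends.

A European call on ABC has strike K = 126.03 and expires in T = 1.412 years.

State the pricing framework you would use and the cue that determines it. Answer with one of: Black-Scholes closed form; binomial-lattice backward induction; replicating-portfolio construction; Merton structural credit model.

framework: Black-Scholes closed form

Key observation: the instrument is a plain European call (strike 126.03) on a lognormal asset; the exact continuous-time formula applies directly.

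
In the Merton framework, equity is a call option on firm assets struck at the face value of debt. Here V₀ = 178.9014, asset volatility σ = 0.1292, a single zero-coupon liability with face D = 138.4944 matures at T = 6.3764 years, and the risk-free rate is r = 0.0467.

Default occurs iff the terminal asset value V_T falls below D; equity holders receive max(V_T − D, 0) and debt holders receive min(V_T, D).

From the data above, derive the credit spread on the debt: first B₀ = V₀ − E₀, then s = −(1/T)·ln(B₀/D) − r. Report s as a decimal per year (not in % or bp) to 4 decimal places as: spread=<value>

spread=0.0012

Work the structural quantities from V₀ = 178.9014 against face 138.4944:
d₁ = [ln(V₀/D) + (r + σ²/2)T] / (σ√T)
   = [ln(178.9014/138.4944) + (0.0467 + 0.5·0.1292²)·6.3764] / (0.1292·√6.3764)
   = [0.256005 + 0.350997] / 0.326250 = 1.860544
d₂ = d₁ − σ√T = 1.860544 − 0.326250 = 1.534295
N(d₁) = 0.968596,  N(d₂) = 0.937521,  e^(−rT) = 0.742466
E₀ = V₀·N(d₁) − D·e^(−rT)·N(d₂)
   = 178.9014·0.968596 − 138.4944·0.742466·0.937521 = 76.880229
B₀ = V₀ − E₀ = 178.9014 − 76.880229 = 102.021171
spread = −(1/T)·ln(B₀/D) − r = −(1/6.3764)·ln(102.021171/138.4944) − 0.0467 = 0.00123450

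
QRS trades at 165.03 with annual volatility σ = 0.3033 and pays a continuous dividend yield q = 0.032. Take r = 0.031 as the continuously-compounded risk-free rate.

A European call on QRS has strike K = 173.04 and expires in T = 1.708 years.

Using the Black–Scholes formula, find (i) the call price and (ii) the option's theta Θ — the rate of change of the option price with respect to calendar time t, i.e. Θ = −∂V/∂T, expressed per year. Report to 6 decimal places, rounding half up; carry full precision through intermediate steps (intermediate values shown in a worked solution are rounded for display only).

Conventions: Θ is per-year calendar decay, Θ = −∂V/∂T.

σ√T = 0.3033·√1.708 = 0.396384
d₁ = (ln(S/K) + (r−q+σ²/2)T) / (σ√T) = (ln(165.03/173.04) + (0.031−0.032+0.3033²/2)·1.708) / 0.396384 = (-0.047396 + 0.076852) / 0.396384 = 0.074314
d₂ = d₁ − σ√T = 0.074314 − 0.396384 = -0.322071
e^{−rT} = 0.948429
e^{−qT} = 0.946811
N(d₁) = 0.529620,  N(d₂) = 0.373700
Call price V = S·e^{−qT}·N(d₁) − K·e^{−rT}·N(d₂) = 82.754212 − 61.330159 = 21.424053
φ(d₁) = (1/√(2π))·e^{−d₁²/2} = 0.397842
Θ = −S·e^{−qT}·φ(d₁)·σ/(2√T) + q·S·e^{−qT}·N(d₁) − r·K·e^{−rT}·N(d₂) = −7.213324 + 2.648135 − 1.901235 = -6.466424

price = 21.424053
Θ = -6.466424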